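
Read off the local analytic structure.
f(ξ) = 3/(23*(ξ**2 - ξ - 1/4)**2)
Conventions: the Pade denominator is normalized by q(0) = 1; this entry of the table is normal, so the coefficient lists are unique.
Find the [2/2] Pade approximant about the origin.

Taylor coefficients needed (expand at 0): a_0 = 48/23, a_1 = -384/23, a_2 = 2688/23, a_3 = -16896/23, a_4 = 100608/23.
Write the denominator as Q(ξ) = 1 + q1*ξ + q2*ξ^2. Requiring Q*f - P = O(ξ^5) with deg P <= 2 kills the coefficients of ξ^3..ξ^4 in Q*f:
  ξ^3: a_3 + q1*a_2 + q2*a_1 = 0, i.e. -16896/23 + (2688/23)*q1 + (-384/23)*q2 = 0.
  ξ^4: a_4 + q1*a_3 + q2*a_2 = 0, i.e. 100608/23 + (-16896/23)*q1 + (2688/23)*q2 = 0.
Solving this linear system: q1 = 46/5, q2 = 102/5.
The numerator is Q*f truncated at degree 2: P0 = a_0 = 48/23; P1 = a_1 + q1*a_0 = 288/115; P2 = a_2 + q1*a_1 + q2*a_0 = 672/115.

The Pade approximant has numerator coefficients [48/23, 288/115, 672/115]; denominator coefficients [1, 46/5, 102/5].


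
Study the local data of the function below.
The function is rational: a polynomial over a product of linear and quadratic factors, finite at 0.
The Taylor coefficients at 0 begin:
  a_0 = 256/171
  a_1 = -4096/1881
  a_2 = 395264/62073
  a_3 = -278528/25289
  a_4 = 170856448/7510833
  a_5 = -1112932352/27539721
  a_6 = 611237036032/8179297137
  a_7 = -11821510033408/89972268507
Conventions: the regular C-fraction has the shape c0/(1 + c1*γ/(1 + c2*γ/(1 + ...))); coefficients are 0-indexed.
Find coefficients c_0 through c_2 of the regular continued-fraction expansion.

Taylor coefficients (read off): a_0 = 256/171, a_1 = -4096/1881, a_2 = 395264/62073.
c0 = a_0 = 256/171. Peel one level at a time: if S = 1 + c*γ/S' with S'(0) = 1, then c is the γ-coefficient of S and S' = c*γ/(S - 1).
S_1 = c0/f = 1 + (16/11)*γ + (-776/363)*γ^2 + ...; c1 = 16/11.
S_2 = c1*γ/(S_1 - 1) = 1 + (97/66)*γ + ...; c2 = 97/66.

The regular C-fraction coefficients are [256/171, 16/11, 97/66].


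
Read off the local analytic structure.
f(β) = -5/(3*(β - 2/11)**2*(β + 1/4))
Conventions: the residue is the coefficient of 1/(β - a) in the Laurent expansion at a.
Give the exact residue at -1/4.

At the order-1 pole -1/4 set g(β) = (β - (-1/4))*f(β) = -5/(3*(β - 2/11)**2).
Simple pole: residue = g(a) at a = -1/4, which is -9680/1083.

The residue is -9680/1083.


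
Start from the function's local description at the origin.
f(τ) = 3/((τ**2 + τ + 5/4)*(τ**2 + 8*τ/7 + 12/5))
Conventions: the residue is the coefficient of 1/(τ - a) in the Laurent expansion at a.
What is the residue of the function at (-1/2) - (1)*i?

The residue is (-4200/23201) + (31710/23201)*i.

The factor τ**2 + τ + 5/4 splits as (τ - a)(τ - a') with a = (-1/2) - (1)*i, a' = (-1/2) + (1)*i. At the order-1 pole a set g(τ) = (τ - a)*f(τ) = [3/(τ**2 + 8*τ/7 + 12/5)] / (τ - a').
Simple pole: residue = g(a) at a = (-1/2) - (1)*i, which is (-4200/23201) + (31710/23201)*i.


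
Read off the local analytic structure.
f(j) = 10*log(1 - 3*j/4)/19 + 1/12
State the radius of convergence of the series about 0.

Branch term (10/19)*log(1 - j/(4/3)): its argument vanishes at j = 4/3, a logarithmic branch point, modulus 4/3.
The radius of convergence is the smallest modulus among the singular points: 4/3.

The radius of convergence is 4/3.


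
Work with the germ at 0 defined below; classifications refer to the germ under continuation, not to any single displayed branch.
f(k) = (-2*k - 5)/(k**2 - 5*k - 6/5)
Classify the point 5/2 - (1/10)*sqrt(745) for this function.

The denominator factor k**2 - 5*k - 6/5 vanishes at 5/2 - (1/10)*sqrt(745) and appears to the power 1; the numerator there equals -10 + (1/5)*sqrt(745), nonzero, and no other factor vanishes.
Hence a pole whose order is the multiplicity, 1.

The point is a pole of order 1.


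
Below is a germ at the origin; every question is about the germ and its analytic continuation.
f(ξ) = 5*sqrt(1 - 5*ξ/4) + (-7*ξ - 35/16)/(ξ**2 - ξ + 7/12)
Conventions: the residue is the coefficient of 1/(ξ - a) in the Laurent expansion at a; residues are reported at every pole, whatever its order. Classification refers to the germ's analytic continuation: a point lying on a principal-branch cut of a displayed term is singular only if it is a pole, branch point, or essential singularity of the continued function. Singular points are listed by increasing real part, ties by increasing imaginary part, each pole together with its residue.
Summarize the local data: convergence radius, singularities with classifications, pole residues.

Radius of convergence at 0: (1/6)*sqrt(21).
At (1/2) - ((1/3)*sqrt(3))*i: a pole of order 1; residue (-7/2) - ((91/32)*sqrt(3))*i.
At (1/2) + ((1/3)*sqrt(3))*i: a pole of order 1; residue (-7/2) + ((91/32)*sqrt(3))*i.
At 4/5: an algebraic (square-root) branch point.

Denominator factor (ξ**2 - ξ + 7/12): discriminant -4/3, complex-conjugate roots (1/2) + ((1/3)*sqrt(3))*i and (1/2) - ((1/3)*sqrt(3))*i; poles of order 1, moduli (1/6)*sqrt(21) and (1/6)*sqrt(21).
Branch term (5)*sqrt(1 - ξ/(4/5)): its argument vanishes at ξ = 4/5, a square-root branch point, modulus 4/5.
The radius of convergence is the smallest modulus among the singular points: (1/6)*sqrt(21).
The branch term is analytic at (1/2) - ((1/3)*sqrt(3))*i and contributes nothing to the residue; only the rational part matters.
The factor ξ**2 - ξ + 7/12 splits as (ξ - a)(ξ - a') with a = (1/2) - ((1/3)*sqrt(3))*i, a' = (1/2) + ((1/3)*sqrt(3))*i. At the order-1 pole a set g(ξ) = (ξ - a)*(rational part) = [-7*ξ - 35/16] / (ξ - a').
Simple pole: residue = g(a) at a = (1/2) - ((1/3)*sqrt(3))*i, which is (-7/2) - ((91/32)*sqrt(3))*i.
The branch term is analytic at (1/2) + ((1/3)*sqrt(3))*i and contributes nothing to the residue; only the rational part matters.
The factor ξ**2 - ξ + 7/12 splits as (ξ - a)(ξ - a') with a = (1/2) + ((1/3)*sqrt(3))*i, a' = (1/2) - ((1/3)*sqrt(3))*i. At the order-1 pole a set g(ξ) = (ξ - a)*(rational part) = [-7*ξ - 35/16] / (ξ - a').
Simple pole: residue = g(a) at a = (1/2) + ((1/3)*sqrt(3))*i, which is (-7/2) + ((91/32)*sqrt(3))*i.
List the singular points by increasing real part (a conjugate pair: the negative imaginary part first).


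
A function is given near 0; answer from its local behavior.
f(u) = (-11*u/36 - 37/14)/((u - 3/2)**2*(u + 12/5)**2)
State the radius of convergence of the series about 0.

Denominator factor (u + 12/5)^2: pole of order 2 at -12/5, modulus 12/5.
Denominator factor (u - 3/2)^2: pole of order 2 at 3/2, modulus 3/2.
The radius of convergence is the smallest modulus among the singular points: 3/2.

The radius of convergence is 3/2.


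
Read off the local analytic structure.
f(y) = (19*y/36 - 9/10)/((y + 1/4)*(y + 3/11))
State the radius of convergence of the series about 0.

The radius of convergence is 1/4.

Denominator factor (y + 1/4): pole of order 1 at -1/4, modulus 1/4.
Denominator factor (y + 3/11): pole of order 1 at -3/11, modulus 3/11.
The radius of convergence is the smallest modulus among the singular points: 1/4.


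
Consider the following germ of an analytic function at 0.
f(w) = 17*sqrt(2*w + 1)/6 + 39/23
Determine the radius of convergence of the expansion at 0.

Branch term (17/6)*sqrt(1 - w/(-1/2)): its argument vanishes at w = -1/2, a square-root branch point, modulus 1/2.
The radius of convergence is the smallest modulus among the singular points: 1/2.

The radius of convergence is 1/2.


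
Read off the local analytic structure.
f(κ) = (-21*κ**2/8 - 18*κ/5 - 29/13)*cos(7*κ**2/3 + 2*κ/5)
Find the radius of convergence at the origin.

The factor cos(7*κ**2/3 + 2*κ/5) is entire and contributes no finite singular point.
The polynomial part has no poles.
No finite singular points: the Taylor series at 0 converges everywhere.

The radius of convergence is infinite.


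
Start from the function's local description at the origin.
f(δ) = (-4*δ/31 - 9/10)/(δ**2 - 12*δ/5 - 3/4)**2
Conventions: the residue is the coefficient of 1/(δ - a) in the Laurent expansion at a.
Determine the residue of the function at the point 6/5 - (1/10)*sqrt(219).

The residue is -(2725/495597)*sqrt(219).

The factor δ**2 - 12*δ/5 - 3/4 splits as (δ - a)(δ - a') with a = 6/5 - (1/10)*sqrt(219), a' = 6/5 + (1/10)*sqrt(219). At the order-2 pole a set g(δ) = (δ - a)^2*f(δ) = [-4*δ/31 - 9/10] / (δ - a')^2.
Order-2 pole: residue = g'(a); g'(6/5 - (1/10)*sqrt(219)) = -(2725/495597)*sqrt(219), so the residue is -(2725/495597)*sqrt(219).


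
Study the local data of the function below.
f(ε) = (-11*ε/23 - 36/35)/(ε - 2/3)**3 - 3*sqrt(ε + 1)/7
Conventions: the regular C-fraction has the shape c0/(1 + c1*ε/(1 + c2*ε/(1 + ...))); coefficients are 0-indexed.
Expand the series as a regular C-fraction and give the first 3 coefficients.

The regular C-fraction coefficients are [213/70, -36539/6532, 575364867/238672748].

Taylor coefficients (expand at 0): a_0 = 213/70, a_1 = 109617/6440, a_2 = 697857/12880.
c0 = a_0 = 213/70. Peel one level at a time: if S = 1 + c*ε/S' with S'(0) = 1, then c is the ε-coefficient of S and S' = c*ε/(S - 1).
S_1 = c0/f = 1 + (-36539/6532)*ε + (575364867/42667024)*ε^2 + ...; c1 = -36539/6532.
S_2 = c1*ε/(S_1 - 1) = 1 + (575364867/238672748)*ε + ...; c2 = 575364867/238672748.


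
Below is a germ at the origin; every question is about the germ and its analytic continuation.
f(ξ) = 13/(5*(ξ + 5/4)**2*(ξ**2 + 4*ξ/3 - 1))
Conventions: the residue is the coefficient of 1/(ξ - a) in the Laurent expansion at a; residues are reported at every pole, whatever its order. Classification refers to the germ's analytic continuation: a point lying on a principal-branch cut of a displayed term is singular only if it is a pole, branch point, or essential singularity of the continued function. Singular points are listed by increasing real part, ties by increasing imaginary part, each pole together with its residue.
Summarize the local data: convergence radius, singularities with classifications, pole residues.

Denominator factor (ξ**2 + 4*ξ/3 - 1): discriminant 52/9, real irrational roots -2/3 + (1/3)*sqrt(13) and -2/3 - (1/3)*sqrt(13); poles of order 1, moduli -2/3 + (1/3)*sqrt(13) and 2/3 + (1/3)*sqrt(13).
Denominator factor (ξ + 5/4)^2: pole of order 2 at -5/4, modulus 5/4.
The radius of convergence is the smallest modulus among the singular points: -2/3 + (1/3)*sqrt(13).
The factor ξ**2 + 4*ξ/3 - 1 splits as (ξ - a)(ξ - a') with a = -2/3 - (1/3)*sqrt(13), a' = -2/3 + (1/3)*sqrt(13). At the order-1 pole a set g(ξ) = (ξ - a)*f(ξ) = [13/(5*(ξ + 5/4)**2)] / (ξ - a').
Simple pole: residue = g(a) at a = -2/3 - (1/3)*sqrt(13), which is -17472/14045 - (6168/14045)*sqrt(13).
At the order-2 pole -5/4 set g(ξ) = (ξ - (-5/4))^2*f(ξ) = 13/(5*(ξ**2 + 4*ξ/3 - 1)).
Order-2 pole: residue = g'(a); g'(-5/4) = 34944/14045, so the residue is 34944/14045.
The factor ξ**2 + 4*ξ/3 - 1 splits as (ξ - a)(ξ - a') with a = -2/3 + (1/3)*sqrt(13), a' = -2/3 - (1/3)*sqrt(13). At the order-1 pole a set g(ξ) = (ξ - a)*f(ξ) = [13/(5*(ξ + 5/4)**2)] / (ξ - a').
Simple pole: residue = g(a) at a = -2/3 + (1/3)*sqrt(13), which is -17472/14045 + (6168/14045)*sqrt(13).
List the singular points by increasing real part (a conjugate pair: the negative imaginary part first).

Radius of convergence at 0: -2/3 + (1/3)*sqrt(13).
At -2/3 - (1/3)*sqrt(13): a pole of order 1; residue -17472/14045 - (6168/14045)*sqrt(13).
At -5/4: a pole of order 2; residue 34944/14045.
At -2/3 + (1/3)*sqrt(13): a pole of order 1; residue -17472/14045 + (6168/14045)*sqrt(13).


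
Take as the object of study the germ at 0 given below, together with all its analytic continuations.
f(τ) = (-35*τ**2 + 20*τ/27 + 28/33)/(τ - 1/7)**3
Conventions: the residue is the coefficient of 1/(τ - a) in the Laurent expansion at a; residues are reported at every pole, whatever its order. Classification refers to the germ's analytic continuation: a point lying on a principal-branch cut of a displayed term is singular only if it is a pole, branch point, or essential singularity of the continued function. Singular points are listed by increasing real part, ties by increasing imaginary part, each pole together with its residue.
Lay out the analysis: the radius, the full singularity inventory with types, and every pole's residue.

Radius of convergence at 0: 1/7.
At 1/7: a pole of order 3; residue -35.

Denominator factor (τ - 1/7)^3: pole of order 3 at 1/7, modulus 1/7.
The radius of convergence is the smallest modulus among the singular points: 1/7.
At the order-3 pole 1/7 set g(τ) = (τ - (1/7))^3*f(τ) = -35*τ**2 + 20*τ/27 + 28/33.
Order-3 pole: residue = g''(a)/2; g''(1/7) = -70, so the residue is -35.


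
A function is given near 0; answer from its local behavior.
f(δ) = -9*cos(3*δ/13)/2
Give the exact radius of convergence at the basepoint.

The factor cos(3*δ/13) is entire and contributes no finite singular point.
The polynomial part has no poles.
No finite singular points: the Taylor series at 0 converges everywhere.

The radius of convergence is infinite.


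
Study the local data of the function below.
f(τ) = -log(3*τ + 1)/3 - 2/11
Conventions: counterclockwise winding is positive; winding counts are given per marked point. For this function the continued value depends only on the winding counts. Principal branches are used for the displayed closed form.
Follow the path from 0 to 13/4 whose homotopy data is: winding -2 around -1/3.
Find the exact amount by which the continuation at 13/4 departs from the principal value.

Continued minus principal equals (4/3)*pi*i.

The rational part is single-valued and drops out of the difference; each branch term changes only by its own monodromy.
(-1/3)*log(1 - τ/(-1/3)): each positive loop around -1/3 adds 2*pi*i to the log, so winding -2 contributes (-1/3)*(-2)*2*pi*i = (4/3)*pi*i.
Summing the contributions at τ = 13/4 gives (4/3)*pi*i.


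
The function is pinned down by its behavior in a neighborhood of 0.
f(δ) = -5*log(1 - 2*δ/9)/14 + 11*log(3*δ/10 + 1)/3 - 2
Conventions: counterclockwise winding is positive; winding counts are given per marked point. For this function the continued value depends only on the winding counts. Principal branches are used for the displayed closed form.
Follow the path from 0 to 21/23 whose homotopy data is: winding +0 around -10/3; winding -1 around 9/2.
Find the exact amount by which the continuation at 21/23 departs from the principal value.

Continued minus principal equals (5/7)*pi*i.

The rational part is single-valued and drops out of the difference; each branch term changes only by its own monodromy.
(-5/14)*log(1 - δ/(9/2)): each positive loop around 9/2 adds 2*pi*i to the log, so winding -1 contributes (-5/14)*(-1)*2*pi*i = (5/7)*pi*i.
(11/3)*log(1 - δ/(-10/3)): winding 0 around -10/3, so this term returns to its principal value, contribution 0.
Summing the contributions at δ = 21/23 gives (5/7)*pi*i.


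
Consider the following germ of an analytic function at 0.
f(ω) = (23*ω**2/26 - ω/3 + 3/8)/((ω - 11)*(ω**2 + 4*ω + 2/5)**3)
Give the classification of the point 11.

The point is a pole of order 1.

The denominator factor ω - 11 vanishes at 11 and appears to the power 1; the numerator there equals 32369/312, nonzero, and no other factor vanishes.
Hence a pole whose order is the multiplicity, 1.


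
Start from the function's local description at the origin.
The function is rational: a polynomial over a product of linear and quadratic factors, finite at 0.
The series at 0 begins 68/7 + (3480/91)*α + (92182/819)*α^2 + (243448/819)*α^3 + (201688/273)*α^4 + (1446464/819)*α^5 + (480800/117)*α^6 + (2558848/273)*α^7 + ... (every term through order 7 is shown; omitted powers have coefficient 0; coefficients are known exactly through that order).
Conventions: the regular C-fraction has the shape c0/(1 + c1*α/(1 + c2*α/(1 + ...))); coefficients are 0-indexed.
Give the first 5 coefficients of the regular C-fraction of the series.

Taylor coefficients (read off): a_0 = 68/7, a_1 = 3480/91, a_2 = 92182/819, a_3 = 243448/819, a_4 = 201688/273.
c0 = a_0 = 68/7. Peel one level at a time: if S = 1 + c*α/S' with S'(0) = 1, then c is the α-coefficient of S and S' = c*α/(S - 1).
S_1 = c0/f = 1 + (-870/221)*α + (3438089/879138)*α^2 + ...; c1 = -870/221.
S_2 = c1*α/(S_1 - 1) = 1 + (3438089/3460860)*α + (218182441/245235600)*α^2 + ...; c2 = 3438089/3460860.
S_3 = c2*α/(S_2 - 1) = 1 + (-48218319461/53840473740)*α + (-30715069496657/212768207494578)*α^2 + ...; c3 = -48218319461/53840473740.
S_4 = c3*α/(S_3 - 1) = 1 + (-554190/3438089)*α + ...; c4 = -554190/3438089.

The regular C-fraction coefficients are [68/7, -870/221, 3438089/3460860, -48218319461/53840473740, -554190/3438089].


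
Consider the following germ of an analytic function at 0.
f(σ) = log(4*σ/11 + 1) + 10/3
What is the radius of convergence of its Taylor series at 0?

Branch term (1)*log(1 - σ/(-11/4)): its argument vanishes at σ = -11/4, a logarithmic branch point, modulus 11/4.
The radius of convergence is the smallest modulus among the singular points: 11/4.

The radius of convergence is 11/4.


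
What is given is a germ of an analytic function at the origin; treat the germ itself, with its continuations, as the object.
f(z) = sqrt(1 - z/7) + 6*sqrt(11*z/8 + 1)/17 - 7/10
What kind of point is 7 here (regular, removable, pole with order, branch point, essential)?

The point is an algebraic (square-root) branch point.

The term (1)*sqrt(1 - z/(7)) has argument 1 - 7/(7) = 0 at 7: a square-root (algebraic, two-sheeted) branch point; the remaining terms are analytic or single-valued there.


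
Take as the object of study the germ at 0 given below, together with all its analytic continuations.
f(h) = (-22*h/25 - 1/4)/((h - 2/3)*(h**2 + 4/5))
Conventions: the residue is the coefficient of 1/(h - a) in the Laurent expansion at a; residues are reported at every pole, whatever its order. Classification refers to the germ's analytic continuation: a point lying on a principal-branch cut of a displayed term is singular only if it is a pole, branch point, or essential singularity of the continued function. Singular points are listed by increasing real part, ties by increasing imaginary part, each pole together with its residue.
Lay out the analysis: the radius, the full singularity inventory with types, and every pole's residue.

Radius of convergence at 0: 2/3.
At -((2/5)*sqrt(5))*i: a pole of order 1; residue (753/2240) - ((1209/11200)*sqrt(5))*i.
At ((2/5)*sqrt(5))*i: a pole of order 1; residue (753/2240) + ((1209/11200)*sqrt(5))*i.
At 2/3: a pole of order 1; residue -753/1120.

Denominator factor (h**2 + 4/5): discriminant -16/5, complex-conjugate roots ((2/5)*sqrt(5))*i and -((2/5)*sqrt(5))*i; poles of order 1, moduli (2/5)*sqrt(5) and (2/5)*sqrt(5).
Denominator factor (h - 2/3): pole of order 1 at 2/3, modulus 2/3.
The radius of convergence is the smallest modulus among the singular points: 2/3.
The factor h**2 + 4/5 splits as (h - a)(h - a') with a = -((2/5)*sqrt(5))*i, a' = ((2/5)*sqrt(5))*i. At the order-1 pole a set g(h) = (h - a)*f(h) = [(-22*h/25 - 1/4)/(h - 2/3)] / (h - a').
Simple pole: residue = g(a) at a = -((2/5)*sqrt(5))*i, which is (753/2240) - ((1209/11200)*sqrt(5))*i.
The factor h**2 + 4/5 splits as (h - a)(h - a') with a = ((2/5)*sqrt(5))*i, a' = -((2/5)*sqrt(5))*i. At the order-1 pole a set g(h) = (h - a)*f(h) = [(-22*h/25 - 1/4)/(h - 2/3)] / (h - a').
Simple pole: residue = g(a) at a = ((2/5)*sqrt(5))*i, which is (753/2240) + ((1209/11200)*sqrt(5))*i.
At the order-1 pole 2/3 set g(h) = (h - (2/3))*f(h) = (-22*h/25 - 1/4)/(h**2 + 4/5).
Simple pole: residue = g(a) at a = 2/3, which is -753/1120.
List the singular points by increasing real part (a conjugate pair: the negative imaginary part first).


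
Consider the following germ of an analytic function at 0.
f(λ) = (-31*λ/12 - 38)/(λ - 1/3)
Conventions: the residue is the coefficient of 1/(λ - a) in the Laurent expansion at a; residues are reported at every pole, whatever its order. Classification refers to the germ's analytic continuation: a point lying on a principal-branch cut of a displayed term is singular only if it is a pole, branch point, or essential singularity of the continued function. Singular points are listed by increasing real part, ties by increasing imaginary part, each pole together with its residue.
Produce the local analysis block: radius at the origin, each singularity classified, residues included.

Radius of convergence at 0: 1/3.
At 1/3: a pole of order 1; residue -1399/36.

Denominator factor (λ - 1/3): pole of order 1 at 1/3, modulus 1/3.
The radius of convergence is the smallest modulus among the singular points: 1/3.
At the order-1 pole 1/3 set g(λ) = (λ - (1/3))*f(λ) = -31*λ/12 - 38.
Simple pole: residue = g(a) at a = 1/3, which is -1399/36.


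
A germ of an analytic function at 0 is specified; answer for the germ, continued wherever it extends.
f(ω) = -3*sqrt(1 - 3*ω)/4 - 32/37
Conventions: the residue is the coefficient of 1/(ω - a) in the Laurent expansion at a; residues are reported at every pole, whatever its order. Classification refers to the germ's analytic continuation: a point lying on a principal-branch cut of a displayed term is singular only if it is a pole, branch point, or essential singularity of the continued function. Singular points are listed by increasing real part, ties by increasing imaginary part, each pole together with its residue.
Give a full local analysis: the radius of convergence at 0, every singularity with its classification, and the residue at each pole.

Branch term (-3/4)*sqrt(1 - ω/(1/3)): its argument vanishes at ω = 1/3, a square-root branch point, modulus 1/3.
The radius of convergence is the smallest modulus among the singular points: 1/3.

Radius of convergence at 0: 1/3.
At 1/3: an algebraic (square-root) branch point.


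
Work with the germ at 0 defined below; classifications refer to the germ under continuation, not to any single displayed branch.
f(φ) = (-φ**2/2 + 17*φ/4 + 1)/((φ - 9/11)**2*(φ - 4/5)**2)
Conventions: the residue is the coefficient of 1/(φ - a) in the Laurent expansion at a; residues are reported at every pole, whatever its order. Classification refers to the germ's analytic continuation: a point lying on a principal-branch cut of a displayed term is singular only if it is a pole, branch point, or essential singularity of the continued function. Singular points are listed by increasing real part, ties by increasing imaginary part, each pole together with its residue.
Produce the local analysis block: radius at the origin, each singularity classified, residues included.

Denominator factor (φ - 9/11)^2: pole of order 2 at 9/11, modulus 9/11.
Denominator factor (φ - 4/5)^2: pole of order 2 at 4/5, modulus 4/5.
The radius of convergence is the smallest modulus among the singular points: 4/5.
At the order-2 pole 4/5 set g(φ) = (φ - (4/5))^2*f(φ) = (-φ**2/2 + 17*φ/4 + 1)/(φ - 9/11)**2.
Order-2 pole: residue = g'(a); g'(4/5) = 5472225/4, so the residue is 5472225/4.
At the order-2 pole 9/11 set g(φ) = (φ - (9/11))^2*f(φ) = (-φ**2/2 + 17*φ/4 + 1)/(φ - 4/5)**2.
Order-2 pole: residue = g'(a); g'(9/11) = -5472225/4, so the residue is -5472225/4.
List the singular points by increasing real part (a conjugate pair: the negative imaginary part first).

Radius of convergence at 0: 4/5.
At 4/5: a pole of order 2; residue 5472225/4.
At 9/11: a pole of order 2; residue -5472225/4.


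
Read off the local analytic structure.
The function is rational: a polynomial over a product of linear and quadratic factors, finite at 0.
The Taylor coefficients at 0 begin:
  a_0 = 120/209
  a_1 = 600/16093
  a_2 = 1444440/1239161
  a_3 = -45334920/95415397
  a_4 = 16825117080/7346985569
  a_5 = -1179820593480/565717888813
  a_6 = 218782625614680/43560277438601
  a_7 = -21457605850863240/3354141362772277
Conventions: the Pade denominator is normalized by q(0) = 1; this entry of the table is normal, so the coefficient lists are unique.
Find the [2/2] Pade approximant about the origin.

The Pade approximant has numerator coefficients [120/209, 131040/431167, 70560/431167]; denominator coefficients [1, 73769/158851, -282012/158851].

Taylor coefficients needed (read off): a_0 = 120/209, a_1 = 600/16093, a_2 = 1444440/1239161, a_3 = -45334920/95415397, a_4 = 16825117080/7346985569.
Write the denominator as Q(h) = 1 + q1*h + q2*h^2. Requiring Q*f - P = O(h^5) with deg P <= 2 kills the coefficients of h^3..h^4 in Q*f:
  h^3: a_3 + q1*a_2 + q2*a_1 = 0, i.e. -45334920/95415397 + (1444440/1239161)*q1 + (600/16093)*q2 = 0.
  h^4: a_4 + q1*a_3 + q2*a_2 = 0, i.e. 16825117080/7346985569 + (-45334920/95415397)*q1 + (1444440/1239161)*q2 = 0.
Solving this linear system: q1 = 73769/158851, q2 = -282012/158851.
The numerator is Q*f truncated at degree 2: P0 = a_0 = 120/209; P1 = a_1 + q1*a_0 = 131040/431167; P2 = a_2 + q1*a_1 + q2*a_0 = 70560/431167.


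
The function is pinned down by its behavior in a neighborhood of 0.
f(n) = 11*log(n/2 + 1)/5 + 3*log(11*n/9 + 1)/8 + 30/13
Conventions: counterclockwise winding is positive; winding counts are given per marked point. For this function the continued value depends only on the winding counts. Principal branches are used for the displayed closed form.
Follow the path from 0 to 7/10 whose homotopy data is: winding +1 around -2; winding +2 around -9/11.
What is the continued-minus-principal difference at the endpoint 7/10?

Continued minus principal equals (59/10)*pi*i.

The rational part is single-valued and drops out of the difference; each branch term changes only by its own monodromy.
(3/8)*log(1 - n/(-9/11)): each positive loop around -9/11 adds 2*pi*i to the log, so winding +2 contributes (3/8)*(2)*2*pi*i = (3/2)*pi*i.
(11/5)*log(1 - n/(-2)): each positive loop around -2 adds 2*pi*i to the log, so winding +1 contributes (11/5)*(1)*2*pi*i = (22/5)*pi*i.
Summing the contributions at n = 7/10 gives (59/10)*pi*i.


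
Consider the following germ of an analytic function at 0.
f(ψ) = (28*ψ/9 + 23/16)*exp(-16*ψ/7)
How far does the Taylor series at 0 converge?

The radius of convergence is infinite.

The factor exp(-16*ψ/7) is entire and contributes no finite singular point.
The polynomial part has no poles.
No finite singular points: the Taylor series at 0 converges everywhere.


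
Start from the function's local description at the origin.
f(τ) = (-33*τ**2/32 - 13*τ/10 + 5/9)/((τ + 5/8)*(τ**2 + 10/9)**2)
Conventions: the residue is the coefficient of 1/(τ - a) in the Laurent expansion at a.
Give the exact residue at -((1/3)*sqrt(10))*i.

The factor τ**2 + 10/9 splits as (τ - a)(τ - a') with a = -((1/3)*sqrt(10))*i, a' = ((1/3)*sqrt(10))*i. At the order-2 pole a set g(τ) = (τ - a)^2*f(τ) = [(-33*τ**2/32 - 13*τ/10 + 5/9)/(τ + 5/8)] / (τ - a')^2.
Order-2 pole: residue = g'(a); g'(-((1/3)*sqrt(10))*i) = (-160119/748225) + ((2753001/119716000)*sqrt(10))*i, so the residue is (-160119/748225) + ((2753001/119716000)*sqrt(10))*i.

The residue is (-160119/748225) + ((2753001/119716000)*sqrt(10))*i.


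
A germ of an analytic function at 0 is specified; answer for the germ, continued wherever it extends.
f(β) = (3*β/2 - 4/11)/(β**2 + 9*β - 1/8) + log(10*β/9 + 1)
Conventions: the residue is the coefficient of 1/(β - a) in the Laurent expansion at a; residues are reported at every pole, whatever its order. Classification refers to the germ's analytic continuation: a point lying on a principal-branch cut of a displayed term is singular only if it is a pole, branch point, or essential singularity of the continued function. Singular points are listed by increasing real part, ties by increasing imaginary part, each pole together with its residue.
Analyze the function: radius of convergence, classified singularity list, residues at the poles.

Radius of convergence at 0: -9/2 + (1/4)*sqrt(326).
At -9/2 - (1/4)*sqrt(326): a pole of order 1; residue 3/4 + (313/7172)*sqrt(326).
At -9/10: a logarithmic branch point.
At -9/2 + (1/4)*sqrt(326): a pole of order 1; residue 3/4 - (313/7172)*sqrt(326).

Denominator factor (β**2 + 9*β - 1/8): discriminant 163/2, real irrational roots -9/2 + (1/4)*sqrt(326) and -9/2 - (1/4)*sqrt(326); poles of order 1, moduli -9/2 + (1/4)*sqrt(326) and 9/2 + (1/4)*sqrt(326).
Branch term (1)*log(1 - β/(-9/10)): its argument vanishes at β = -9/10, a logarithmic branch point, modulus 9/10.
The radius of convergence is the smallest modulus among the singular points: -9/2 + (1/4)*sqrt(326).
The branch term is analytic at -9/2 - (1/4)*sqrt(326) and contributes nothing to the residue; only the rational part matters.
The factor β**2 + 9*β - 1/8 splits as (β - a)(β - a') with a = -9/2 - (1/4)*sqrt(326), a' = -9/2 + (1/4)*sqrt(326). At the order-1 pole a set g(β) = (β - a)*(rational part) = [3*β/2 - 4/11] / (β - a').
Simple pole: residue = g(a) at a = -9/2 - (1/4)*sqrt(326), which is 3/4 + (313/7172)*sqrt(326).
The branch term is analytic at -9/2 + (1/4)*sqrt(326) and contributes nothing to the residue; only the rational part matters.
The factor β**2 + 9*β - 1/8 splits as (β - a)(β - a') with a = -9/2 + (1/4)*sqrt(326), a' = -9/2 - (1/4)*sqrt(326). At the order-1 pole a set g(β) = (β - a)*(rational part) = [3*β/2 - 4/11] / (β - a').
Simple pole: residue = g(a) at a = -9/2 + (1/4)*sqrt(326), which is 3/4 - (313/7172)*sqrt(326).
List the singular points by increasing real part (a conjugate pair: the negative imaginary part first).


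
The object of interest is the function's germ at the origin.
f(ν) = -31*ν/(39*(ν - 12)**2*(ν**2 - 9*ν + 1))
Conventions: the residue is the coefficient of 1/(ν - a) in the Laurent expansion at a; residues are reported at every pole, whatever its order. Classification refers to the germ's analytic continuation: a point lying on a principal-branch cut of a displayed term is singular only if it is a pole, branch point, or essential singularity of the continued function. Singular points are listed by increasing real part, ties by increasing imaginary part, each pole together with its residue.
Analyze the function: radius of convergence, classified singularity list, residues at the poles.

Radius of convergence at 0: 9/2 - (1/2)*sqrt(77).
At 9/2 - (1/2)*sqrt(77): a pole of order 1; residue -341/8214 + (12989/2740738)*sqrt(77).
At 9/2 + (1/2)*sqrt(77): a pole of order 1; residue -341/8214 - (12989/2740738)*sqrt(77).
At 12: a pole of order 2; residue 341/4107.

Denominator factor (ν**2 - 9*ν + 1): discriminant 77, real irrational roots 9/2 + (1/2)*sqrt(77) and 9/2 - (1/2)*sqrt(77); poles of order 1, moduli 9/2 + (1/2)*sqrt(77) and 9/2 - (1/2)*sqrt(77).
Denominator factor (ν - 12)^2: pole of order 2 at 12, modulus 12.
The radius of convergence is the smallest modulus among the singular points: 9/2 - (1/2)*sqrt(77).
The factor ν**2 - 9*ν + 1 splits as (ν - a)(ν - a') with a = 9/2 - (1/2)*sqrt(77), a' = 9/2 + (1/2)*sqrt(77). At the order-1 pole a set g(ν) = (ν - a)*f(ν) = [-31*ν/(39*(ν - 12)**2)] / (ν - a').
Simple pole: residue = g(a) at a = 9/2 - (1/2)*sqrt(77), which is -341/8214 + (12989/2740738)*sqrt(77).
The factor ν**2 - 9*ν + 1 splits as (ν - a)(ν - a') with a = 9/2 + (1/2)*sqrt(77), a' = 9/2 - (1/2)*sqrt(77). At the order-1 pole a set g(ν) = (ν - a)*f(ν) = [-31*ν/(39*(ν - 12)**2)] / (ν - a').
Simple pole: residue = g(a) at a = 9/2 + (1/2)*sqrt(77), which is -341/8214 - (12989/2740738)*sqrt(77).
At the order-2 pole 12 set g(ν) = (ν - (12))^2*f(ν) = -31*ν/(39*(ν**2 - 9*ν + 1)).
Order-2 pole: residue = g'(a); g'(12) = 341/4107, so the residue is 341/4107.
List the singular points by increasing real part (a conjugate pair: the negative imaginary part first).


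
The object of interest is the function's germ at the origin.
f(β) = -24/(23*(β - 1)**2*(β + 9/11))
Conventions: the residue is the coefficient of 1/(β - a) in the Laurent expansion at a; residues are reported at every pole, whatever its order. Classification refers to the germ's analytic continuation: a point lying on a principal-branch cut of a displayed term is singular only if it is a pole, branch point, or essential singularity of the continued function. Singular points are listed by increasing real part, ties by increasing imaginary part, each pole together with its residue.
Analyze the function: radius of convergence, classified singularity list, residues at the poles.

Radius of convergence at 0: 9/11.
At -9/11: a pole of order 1; residue -363/1150.
At 1: a pole of order 2; residue 363/1150.

Denominator factor (β - 1)^2: pole of order 2 at 1, modulus 1.
Denominator factor (β + 9/11): pole of order 1 at -9/11, modulus 9/11.
The radius of convergence is the smallest modulus among the singular points: 9/11.
At the order-1 pole -9/11 set g(β) = (β - (-9/11))*f(β) = -24/(23*(β - 1)**2).
Simple pole: residue = g(a) at a = -9/11, which is -363/1150.
At the order-2 pole 1 set g(β) = (β - (1))^2*f(β) = -24/(23*(β + 9/11)).
Order-2 pole: residue = g'(a); g'(1) = 363/1150, so the residue is 363/1150.
List the singular points by increasing real part (a conjugate pair: the negative imaginary part first).


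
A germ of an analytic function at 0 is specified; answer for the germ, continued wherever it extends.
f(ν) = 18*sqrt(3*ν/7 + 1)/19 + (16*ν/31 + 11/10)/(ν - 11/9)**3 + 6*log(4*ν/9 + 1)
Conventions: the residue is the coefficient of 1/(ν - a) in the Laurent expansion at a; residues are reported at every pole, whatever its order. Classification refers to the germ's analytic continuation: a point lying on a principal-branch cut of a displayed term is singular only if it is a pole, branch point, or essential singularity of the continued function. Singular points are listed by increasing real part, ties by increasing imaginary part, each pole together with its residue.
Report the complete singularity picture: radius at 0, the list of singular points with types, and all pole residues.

Radius of convergence at 0: 11/9.
At -7/3: an algebraic (square-root) branch point.
At -9/4: a logarithmic branch point.
At 11/9: a pole of order 3; residue 0.

Denominator factor (ν - 11/9)^3: pole of order 3 at 11/9, modulus 11/9.
Branch term (6)*log(1 - ν/(-9/4)): its argument vanishes at ν = -9/4, a logarithmic branch point, modulus 9/4.
Branch term (18/19)*sqrt(1 - ν/(-7/3)): its argument vanishes at ν = -7/3, a square-root branch point, modulus 7/3.
The radius of convergence is the smallest modulus among the singular points: 11/9.
The branch terms are analytic at 11/9 and contribute nothing to the residue; only the rational part matters.
At the order-3 pole 11/9 set g(ν) = (ν - (11/9))^3*(rational part) = 16*ν/31 + 11/10.
Order-3 pole: residue = g''(a)/2; g''(11/9) = 0, so the residue is 0.
List the singular points by increasing real part (a conjugate pair: the negative imaginary part first).


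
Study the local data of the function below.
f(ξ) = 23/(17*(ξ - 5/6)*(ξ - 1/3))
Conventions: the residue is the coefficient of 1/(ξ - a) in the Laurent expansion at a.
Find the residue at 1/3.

At the order-1 pole 1/3 set g(ξ) = (ξ - (1/3))*f(ξ) = 23/(17*(ξ - 5/6)).
Simple pole: residue = g(a) at a = 1/3, which is -46/17.

The residue is -46/17.


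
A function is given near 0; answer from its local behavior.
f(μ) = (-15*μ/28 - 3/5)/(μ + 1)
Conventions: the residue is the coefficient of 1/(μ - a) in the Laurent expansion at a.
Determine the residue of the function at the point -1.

At the order-1 pole -1 set g(μ) = (μ - (-1))*f(μ) = -15*μ/28 - 3/5.
Simple pole: residue = g(a) at a = -1, which is -9/140.

The residue is -9/140.


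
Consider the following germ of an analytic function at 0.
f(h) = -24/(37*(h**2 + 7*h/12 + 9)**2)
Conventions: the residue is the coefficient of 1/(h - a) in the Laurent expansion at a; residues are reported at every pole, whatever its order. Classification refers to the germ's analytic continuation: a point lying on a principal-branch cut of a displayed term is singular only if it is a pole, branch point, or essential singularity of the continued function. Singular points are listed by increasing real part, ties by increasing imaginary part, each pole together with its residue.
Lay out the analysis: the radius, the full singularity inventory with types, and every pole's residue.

Denominator factor (h**2 + 7*h/12 + 9)^2: discriminant -5135/144, complex-conjugate roots (-7/24) + ((1/24)*sqrt(5135))*i and (-7/24) - ((1/24)*sqrt(5135))*i; poles of order 2, moduli 3 and 3.
The radius of convergence is the smallest modulus among the singular points: 3.
The factor h**2 + 7*h/12 + 9 splits as (h - a)(h - a') with a = (-7/24) - ((1/24)*sqrt(5135))*i, a' = (-7/24) + ((1/24)*sqrt(5135))*i. At the order-2 pole a set g(h) = (h - a)^2*f(h) = [-24/37] / (h - a')^2.
Order-2 pole: residue = g'(a); g'((-7/24) - ((1/24)*sqrt(5135))*i) = -((82944/975624325)*sqrt(5135))*i, so the residue is -((82944/975624325)*sqrt(5135))*i.
The factor h**2 + 7*h/12 + 9 splits as (h - a)(h - a') with a = (-7/24) + ((1/24)*sqrt(5135))*i, a' = (-7/24) - ((1/24)*sqrt(5135))*i. At the order-2 pole a set g(h) = (h - a)^2*f(h) = [-24/37] / (h - a')^2.
Order-2 pole: residue = g'(a); g'((-7/24) + ((1/24)*sqrt(5135))*i) = ((82944/975624325)*sqrt(5135))*i, so the residue is ((82944/975624325)*sqrt(5135))*i.
List the singular points by increasing real part (a conjugate pair: the negative imaginary part first).

Radius of convergence at 0: 3.
At (-7/24) - ((1/24)*sqrt(5135))*i: a pole of order 2; residue -((82944/975624325)*sqrt(5135))*i.
At (-7/24) + ((1/24)*sqrt(5135))*i: a pole of order 2; residue ((82944/975624325)*sqrt(5135))*i.


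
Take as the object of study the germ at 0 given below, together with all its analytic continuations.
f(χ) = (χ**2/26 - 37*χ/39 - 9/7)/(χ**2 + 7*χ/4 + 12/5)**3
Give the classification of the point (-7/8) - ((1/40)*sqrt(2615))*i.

The point is a pole of order 3.

The denominator factor χ**2 + 7*χ/4 + 12/5 vanishes at (-7/8) - ((1/40)*sqrt(2615))*i and appears to the power 3; the numerator there equals (-42719/87360) + ((317/12480)*sqrt(2615))*i, nonzero, and no other factor vanishes.
Hence a pole whose order is the multiplicity, 3.


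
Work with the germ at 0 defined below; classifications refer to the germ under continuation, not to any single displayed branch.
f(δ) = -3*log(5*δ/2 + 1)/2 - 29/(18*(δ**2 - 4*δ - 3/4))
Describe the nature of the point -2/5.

The point is a logarithmic branch point.

The term (-3/2)*log(1 - δ/(-2/5)) has argument 1 - -2/5/(-2/5) = 0 at -2/5: a logarithmic (infinitely-sheeted) branch point; the remaining terms are analytic or single-valued there.


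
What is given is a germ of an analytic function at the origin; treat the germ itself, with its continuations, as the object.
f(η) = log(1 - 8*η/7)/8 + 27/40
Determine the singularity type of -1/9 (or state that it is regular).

The point is a regular point.

There is no denominator, hence no pole anywhere.
Branch term log(1 - η/(7/8)): argument at -1/9 is 71/63, nonzero, so -1/9 is not its branch point (a point on a principal cut is still regular for the continued germ).
So the germ continues analytically to -1/9.


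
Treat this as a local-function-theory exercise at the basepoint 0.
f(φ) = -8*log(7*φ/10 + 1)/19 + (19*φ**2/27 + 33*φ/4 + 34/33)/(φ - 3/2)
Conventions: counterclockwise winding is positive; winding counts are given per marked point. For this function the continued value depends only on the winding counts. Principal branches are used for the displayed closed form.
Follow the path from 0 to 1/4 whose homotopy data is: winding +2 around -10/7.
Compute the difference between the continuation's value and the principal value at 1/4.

The rational part is single-valued and drops out of the difference; each branch term changes only by its own monodromy.
(-8/19)*log(1 - φ/(-10/7)): each positive loop around -10/7 adds 2*pi*i to the log, so winding +2 contributes (-8/19)*(2)*2*pi*i = -(32/19)*pi*i.
Summing the contributions at φ = 1/4 gives -(32/19)*pi*i.

Continued minus principal equals -(32/19)*pi*i.


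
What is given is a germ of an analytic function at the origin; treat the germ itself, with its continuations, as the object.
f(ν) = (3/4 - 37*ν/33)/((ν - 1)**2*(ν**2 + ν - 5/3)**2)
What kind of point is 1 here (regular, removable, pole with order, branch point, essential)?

The point is a pole of order 2.

The denominator factor ν - 1 vanishes at 1 and appears to the power 2; the numerator there equals -49/132, nonzero, and no other factor vanishes.
Hence a pole whose order is the multiplicity, 2.
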